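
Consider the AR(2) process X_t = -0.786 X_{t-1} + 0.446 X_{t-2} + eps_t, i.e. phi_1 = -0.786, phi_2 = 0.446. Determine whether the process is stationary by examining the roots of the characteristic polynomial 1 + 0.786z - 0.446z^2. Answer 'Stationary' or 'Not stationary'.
\text{Not stationary}

The AR(p) characteristic polynomial is P(z) = 1 + 0.786z - 0.446z^2.
Stationarity requires all roots to lie outside the unit circle, i.e. |z| > 1 for every root.
Set 1 + (0.786) z + (-0.446) z^2 = 0, i.e. a z^2 + b z + c = 0 with a = -0.446, b = 0.786, c = 1.
Discriminant D = b^2 - 4ac = (0.786)^2 - 4*(-0.446)*1 = 0.617796 - (-1.784) = 2.401796.
D >= 0, so the roots are real: z = (-b +/- sqrt(D)) / (2a) = (-0.786 +/- 1.549773) / (-0.892).
  z_1 = (-0.786 + 1.549773) / (-0.892) = -0.8562,   |z_1| = 0.8562.
  z_2 = (-0.786 - 1.549773) / (-0.892) = 2.6186,   |z_2| = 2.6186.
Moduli of all roots: 0.8562, 2.6186.
All moduli strictly greater than 1? No.
Verdict: Not stationary.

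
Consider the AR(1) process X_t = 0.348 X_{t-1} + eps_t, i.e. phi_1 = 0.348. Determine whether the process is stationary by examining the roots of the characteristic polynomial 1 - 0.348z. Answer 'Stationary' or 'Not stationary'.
\text{Stationary}

The AR(p) characteristic polynomial is P(z) = 1 - 0.348z.
Stationarity requires all roots to lie outside the unit circle, i.e. |z| > 1 for every root.
This is linear in z: 1 + (-0.348) z = 0  =>  z = -1/(-0.348) = 2.873563,  |z| = 2.873563.
Moduli of all roots: 2.8736.
All moduli strictly greater than 1? Yes.
Verdict: Stationary.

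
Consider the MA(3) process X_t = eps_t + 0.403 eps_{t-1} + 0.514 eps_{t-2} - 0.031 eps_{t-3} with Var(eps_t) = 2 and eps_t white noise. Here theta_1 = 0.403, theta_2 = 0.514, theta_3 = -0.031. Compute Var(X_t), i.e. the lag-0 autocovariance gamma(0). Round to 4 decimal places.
\gamma(0) = 2.8551

For an MA(q) process X_t = eps_t + sum_i theta_i eps_{t-i} with
Var(eps_t) = sigma^2, the variance is
  gamma(0) = sigma^2 * (1 + sum_i theta_i^2).
  sum_i theta_i^2 = (0.403)^2 + (0.514)^2 + (-0.031)^2 = 0.162409 + 0.264196 + 0.000961 = 0.427566.
  gamma(0) = 2 * (1 + 0.427566) = 2 * 1.427566 = 2.855132, which rounds to 2.8551.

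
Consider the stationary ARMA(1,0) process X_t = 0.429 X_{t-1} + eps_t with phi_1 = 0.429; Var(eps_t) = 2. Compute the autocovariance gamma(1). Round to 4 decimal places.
\gamma(1) = 1.0515

Multiply the model equation by X_{t-k} and take expectations. With theta_0 = psi_0 = 1 and psi_j the MA(infinity) weights, this gives
  gamma(k) - sum_i phi_i gamma(k-i) = c_k,
  c_k = sigma^2 * sum_{j=k..q} theta_j psi_{j-k}   (c_k = 0 for k > q),
using gamma(-m) = gamma(m).
Pure AR (q = 0): c_0 = sigma^2 = 2, c_k = 0 for k >= 1.
Equations for k = 0 and k = 1 (AR order 1):
  gamma(0) = phi_1 gamma(1) + c_0
  gamma(1) = phi_1 gamma(0) + c_1
Substituting the second into the first: gamma(0) (1 - phi_1^2) = c_0 + phi_1 c_1, so
  gamma(0) = c_0 / (1 - phi_1^2) = 2 / (1 - (0.429)^2) = 2 / 0.815959 = 2.451104.
  gamma(1) = phi_1 gamma(0) = (0.429)(2.451104) = 1.051523.
Therefore gamma(1) = 1.0515 (to 4 decimal places).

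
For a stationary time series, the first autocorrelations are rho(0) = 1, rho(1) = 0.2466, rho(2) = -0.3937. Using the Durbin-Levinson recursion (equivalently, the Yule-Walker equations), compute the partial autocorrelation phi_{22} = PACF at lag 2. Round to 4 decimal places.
\phi_{22} = -0.4839

The PACF at lag k is phi_{kk}, the last component of the solution
to the Yule-Walker system G_k phi = r_k where
  (G_k)_{ij} = rho(|i - j|), (r_k)_i = rho(i), i,j = 1..k.
Equivalently, Durbin-Levinson gives phi_{kk} iteratively:
  phi_{11} = rho(1)
  phi_{kk} = [rho(k) - sum_{j=1..k-1} phi_{k-1,j} rho(k-j)]
            / [1 - sum_{j=1..k-1} phi_{k-1,j} rho(j)],
  phi_{k,j} = phi_{k-1,j} - phi_{kk} phi_{k-1,k-j},  j = 1..k-1.
Step k = 1:
  phi_11 = rho(1) = 0.2466.
Step k = 2:
  phi_22 = [rho(2) - phi_11 rho(1)] / [1 - phi_11 rho(1)] = [-0.3937 - (0.2466)(0.2466)] / [1 - (0.2466)(0.2466)]
         = -0.45451156 / 0.93918844 = -0.4839.
Therefore phi_{22} = -0.4839.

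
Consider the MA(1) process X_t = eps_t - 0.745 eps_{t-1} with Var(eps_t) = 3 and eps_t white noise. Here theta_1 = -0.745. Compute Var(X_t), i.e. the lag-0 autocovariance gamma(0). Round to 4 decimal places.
\gamma(0) = 4.6651

For an MA(q) process X_t = eps_t + sum_i theta_i eps_{t-i} with
Var(eps_t) = sigma^2, the variance is
  gamma(0) = sigma^2 * (1 + sum_i theta_i^2).
  sum_i theta_i^2 = (-0.745)^2 = 0.555025.
  gamma(0) = 3 * (1 + 0.555025) = 3 * 1.555025 = 4.665075, which rounds to 4.6651.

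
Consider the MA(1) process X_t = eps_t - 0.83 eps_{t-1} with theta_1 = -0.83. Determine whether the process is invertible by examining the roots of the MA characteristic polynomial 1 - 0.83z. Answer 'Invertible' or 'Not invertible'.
\text{Invertible}

The MA(q) characteristic polynomial is P(z) = 1 - 0.83z.
Invertibility requires all roots to lie outside the unit circle, i.e. |z| > 1 for every root.
This is linear in z: 1 + (-0.83) z = 0  =>  z = -1/(-0.83) = 1.204819,  |z| = 1.204819.
Moduli of all roots: 1.2048.
All moduli strictly greater than 1? Yes.
Verdict: Invertible.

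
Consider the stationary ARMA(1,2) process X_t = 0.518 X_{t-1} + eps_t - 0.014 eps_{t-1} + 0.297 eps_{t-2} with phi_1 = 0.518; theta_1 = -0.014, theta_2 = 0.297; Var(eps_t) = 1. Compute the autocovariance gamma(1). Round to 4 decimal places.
\gamma(1) = 1.0058

Multiply the model equation by X_{t-k} and take expectations. With theta_0 = psi_0 = 1 and psi_j the MA(infinity) weights, this gives
  gamma(k) - sum_i phi_i gamma(k-i) = c_k,
  c_k = sigma^2 * sum_{j=k..q} theta_j psi_{j-k}   (c_k = 0 for k > q),
using gamma(-m) = gamma(m).
psi-weights needed (psi_j = theta_j + sum_i phi_i psi_{j-i}):
  psi_1 = theta_1 + phi_1 = -0.014 + (0.518) = 0.504
  psi_2 = theta_2 + phi_1 psi_1 = 0.297 + (0.518)(0.504) = 0.558072
Right-hand sides:
  c_0 = sigma^2 (1 + theta_1 psi_1 + theta_2 psi_2) = 1 * (1 + (-0.014)(0.504) + (0.297)(0.558072)) = 1 * 1.158691 = 1.158691
  c_1 = sigma^2 (theta_1 + theta_2 psi_1) = 1 * (-0.014 + (0.297)(0.504)) = 0.135688
  c_2 = sigma^2 theta_2 = 1 * (0.297) = 0.297
Equations for k = 0 and k = 1 (AR order 1):
  gamma(0) = phi_1 gamma(1) + c_0
  gamma(1) = phi_1 gamma(0) + c_1
Substituting the second into the first: gamma(0) (1 - phi_1^2) = c_0 + phi_1 c_1, so
  gamma(0) = (c_0 + phi_1 c_1) / (1 - phi_1^2) = (1.158691 + (0.518)(0.135688)) / (1 - (0.518)^2) = 1.228978 / 0.731676 = 1.679675.
  gamma(1) = phi_1 gamma(0) + c_1 = (0.518)(1.679675) + (0.135688) = 1.00576.
Therefore gamma(1) = 1.0058 (to 4 decimal places).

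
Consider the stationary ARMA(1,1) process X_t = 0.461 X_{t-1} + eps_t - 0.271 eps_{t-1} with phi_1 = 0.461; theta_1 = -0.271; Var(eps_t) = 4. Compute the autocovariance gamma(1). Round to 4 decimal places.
\gamma(1) = 0.8445

Multiply the model equation by X_{t-k} and take expectations. With theta_0 = psi_0 = 1 and psi_j the MA(infinity) weights, this gives
  gamma(k) - sum_i phi_i gamma(k-i) = c_k,
  c_k = sigma^2 * sum_{j=k..q} theta_j psi_{j-k}   (c_k = 0 for k > q),
using gamma(-m) = gamma(m).
psi-weights needed (psi_j = theta_j + sum_i phi_i psi_{j-i}):
  psi_1 = theta_1 + phi_1 = -0.271 + (0.461) = 0.19
Right-hand sides:
  c_0 = sigma^2 (1 + theta_1 psi_1) = 4 * (1 + (-0.271)(0.19)) = 4 * 0.94851 = 3.79404
  c_1 = sigma^2 theta_1 = 4 * (-0.271) = -1.084
  c_2 = 0
Equations for k = 0 and k = 1 (AR order 1):
  gamma(0) = phi_1 gamma(1) + c_0
  gamma(1) = phi_1 gamma(0) + c_1
Substituting the second into the first: gamma(0) (1 - phi_1^2) = c_0 + phi_1 c_1, so
  gamma(0) = (c_0 + phi_1 c_1) / (1 - phi_1^2) = (3.79404 + (0.461)(-1.084)) / (1 - (0.461)^2) = 3.294316 / 0.787479 = 4.18337.
  gamma(1) = phi_1 gamma(0) + c_1 = (0.461)(4.18337) + (-1.084) = 0.844534.
Therefore gamma(1) = 0.8445 (to 4 decimal places).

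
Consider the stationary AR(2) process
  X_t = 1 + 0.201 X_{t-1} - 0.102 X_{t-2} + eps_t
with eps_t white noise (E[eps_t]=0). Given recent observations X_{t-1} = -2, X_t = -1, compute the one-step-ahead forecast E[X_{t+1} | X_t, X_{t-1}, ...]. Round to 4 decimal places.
E[X_{t+1} \mid \mathcal F_t] = 1.0030

For an AR(p) model X_t = c + sum_i phi_i X_{t-i} + eps_t, the
one-step-ahead conditional mean is
  E[X_{t+1} | X_t, ...] = c + sum_i phi_i X_{t+1-i}.
Substitute known values:
  E[X_{t+1} | ...] = 1 + (0.201) * (-1) + (-0.102) * (-2)
                   = 1.0030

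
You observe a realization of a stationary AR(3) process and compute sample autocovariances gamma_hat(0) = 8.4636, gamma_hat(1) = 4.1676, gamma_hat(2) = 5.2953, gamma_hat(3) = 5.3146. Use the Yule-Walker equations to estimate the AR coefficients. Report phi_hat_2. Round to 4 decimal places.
\hat\phi_{2} = 0.4080

The Yule-Walker equations for an AR(p) process read, in matrix form,
  Gamma_p phi = r_p,   with   (Gamma_p)_{ij} = gamma(|i - j|),
                       (r_p)_i = gamma(i),   i,j = 1..p.
Substitute the sample gammas (Toeplitz matrix and right-hand side of size 3):
  Gamma_p = [[8.4636, 4.1676, 5.2953], [4.1676, 8.4636, 4.1676], [5.2953, 4.1676, 8.4636]]
  r_p     = [4.1676, 5.2953, 5.3146]
Written out (R1..R3):
  (R1) 8.4636 phi_1 + 4.1676 phi_2 + 5.2953 phi_3 = 4.1676
  (R2) 4.1676 phi_1 + 8.4636 phi_2 + 4.1676 phi_3 = 5.2953
  (R3) 5.2953 phi_1 + 4.1676 phi_2 + 8.4636 phi_3 = 5.3146
Gaussian elimination:
  R2 <- R2 - (4.1676/8.4636) R1 = R2 - (0.492415) R1:  6.411413 phi_2 + 1.560117 phi_3 = 3.243113
  R3 <- R3 - (5.2953/8.4636) R1 = R3 - (0.625656) R1:  1.560117 phi_2 + 5.150565 phi_3 = 2.707117
  R3 <- R3 - (1.560117/6.411413) R2 = R3 - (0.243334) R2:  4.770935 phi_3 = 1.917956
Back-substitution:
  phi_hat_3 = 1.917956 / 4.770935 = 0.402008
  phi_hat_2 = (3.243113 - (1.560117)(0.402008)) / 6.411413 = 0.408012
  phi_hat_1 = (4.1676 - (4.1676)(0.408012) - (5.2953)(0.402008)) / 8.4636 = 0.039985
So phi_hat = [0.0400, 0.4080, 0.4020].
Therefore phi_hat_2 = 0.4080.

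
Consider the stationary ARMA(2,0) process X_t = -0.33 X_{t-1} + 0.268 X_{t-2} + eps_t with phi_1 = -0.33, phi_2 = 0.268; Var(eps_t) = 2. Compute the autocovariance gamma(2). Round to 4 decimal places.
\gamma(2) = 1.1271

Multiply the model equation by X_{t-k} and take expectations. With theta_0 = psi_0 = 1 and psi_j the MA(infinity) weights, this gives
  gamma(k) - sum_i phi_i gamma(k-i) = c_k,
  c_k = sigma^2 * sum_{j=k..q} theta_j psi_{j-k}   (c_k = 0 for k > q),
using gamma(-m) = gamma(m).
Pure AR (q = 0): c_0 = sigma^2 = 2, c_k = 0 for k >= 1.
Equations for k = 0, 1, 2 (AR order 2, c_2 = 0):
  (E0) gamma(0) = phi_1 gamma(1) + phi_2 gamma(2) + c_0
  (E1) gamma(1) = phi_1 gamma(0) + phi_2 gamma(1) + c_1
  (E2) gamma(2) = phi_1 gamma(1) + phi_2 gamma(0)
From (E1): gamma(1) = A gamma(0) + B with
  A = phi_1 / (1 - phi_2) = -0.33 / 0.732 = -0.45082,   B = c_1 / (1 - phi_2) = 0 / 0.732 = 0.
Insert (E2) into (E0): gamma(0) (1 - phi_2^2) = phi_1 (1 + phi_2) gamma(1) + c_0.
  phi_1 (1 + phi_2) = (-0.33)(1.268) = -0.41844,   1 - phi_2^2 = 0.928176.
Replace gamma(1) by A gamma(0) + B and collect gamma(0):
  gamma(0) [0.928176 - (-0.41844)(-0.45082)] = c_0 = 2
  gamma(0) * 0.739535 = 2
  gamma(0) = 2 / 0.739535 = 2.704402.
  gamma(1) = A gamma(0) = (-0.45082)(2.704402) = -1.219198.
  gamma(2) = phi_1 gamma(1) + phi_2 gamma(0) = (-0.33)(-1.219198) + (0.268)(2.704402) = 1.127115.
Therefore gamma(2) = 1.1271 (to 4 decimal places).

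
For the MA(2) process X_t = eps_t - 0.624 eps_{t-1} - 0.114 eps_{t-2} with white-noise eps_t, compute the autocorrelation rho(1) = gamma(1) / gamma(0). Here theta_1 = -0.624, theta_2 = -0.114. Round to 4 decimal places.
\rho(1) = -0.3942

For an MA(q) process with theta_0 = 1, the autocovariance is
  gamma(k) = sigma^2 * sum_{i=0..q-k} theta_i * theta_{i+k},
and rho(k) = gamma(k) / gamma(0). Sigma^2 cancels.
  numerator   = (1)*(-0.624) + (-0.624)*(-0.114) = -0.552864.
  denominator = (1)^2 + (-0.624)^2 + (-0.114)^2 = 1.402372.
  rho(1) = -0.552864 / 1.402372 = -0.3942.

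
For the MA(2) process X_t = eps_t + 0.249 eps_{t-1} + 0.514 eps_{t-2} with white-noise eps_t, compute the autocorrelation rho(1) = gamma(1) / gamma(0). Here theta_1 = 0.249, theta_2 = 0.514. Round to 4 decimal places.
\rho(1) = 0.2843

For an MA(q) process with theta_0 = 1, the autocovariance is
  gamma(k) = sigma^2 * sum_{i=0..q-k} theta_i * theta_{i+k},
and rho(k) = gamma(k) / gamma(0). Sigma^2 cancels.
  numerator   = (1)*(0.249) + (0.249)*(0.514) = 0.376986.
  denominator = (1)^2 + (0.249)^2 + (0.514)^2 = 1.326197.
  rho(1) = 0.376986 / 1.326197 = 0.2843.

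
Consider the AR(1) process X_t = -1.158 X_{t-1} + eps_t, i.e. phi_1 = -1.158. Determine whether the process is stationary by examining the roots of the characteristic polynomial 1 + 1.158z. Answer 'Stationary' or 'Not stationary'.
\text{Not stationary}

The AR(p) characteristic polynomial is P(z) = 1 + 1.158z.
Stationarity requires all roots to lie outside the unit circle, i.e. |z| > 1 for every root.
This is linear in z: 1 + (1.158) z = 0  =>  z = -1/(1.158) = -0.863558,  |z| = 0.863558.
Moduli of all roots: 0.8636.
All moduli strictly greater than 1? No.
Verdict: Not stationary.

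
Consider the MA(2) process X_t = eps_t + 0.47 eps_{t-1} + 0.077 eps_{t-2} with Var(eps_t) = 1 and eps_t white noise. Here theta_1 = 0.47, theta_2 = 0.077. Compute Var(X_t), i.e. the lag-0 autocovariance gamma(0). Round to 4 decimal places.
\gamma(0) = 1.2268

For an MA(q) process X_t = eps_t + sum_i theta_i eps_{t-i} with
Var(eps_t) = sigma^2, the variance is
  gamma(0) = sigma^2 * (1 + sum_i theta_i^2).
  sum_i theta_i^2 = (0.47)^2 + (0.077)^2 = 0.2209 + 0.005929 = 0.226829.
  gamma(0) = 1 * (1 + 0.226829) = 1 * 1.226829 = 1.226829, which rounds to 1.2268.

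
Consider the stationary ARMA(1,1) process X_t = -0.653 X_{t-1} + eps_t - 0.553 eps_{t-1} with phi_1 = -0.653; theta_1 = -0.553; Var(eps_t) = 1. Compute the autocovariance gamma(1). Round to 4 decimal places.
\gamma(1) = -2.8618

Multiply the model equation by X_{t-k} and take expectations. With theta_0 = psi_0 = 1 and psi_j the MA(infinity) weights, this gives
  gamma(k) - sum_i phi_i gamma(k-i) = c_k,
  c_k = sigma^2 * sum_{j=k..q} theta_j psi_{j-k}   (c_k = 0 for k > q),
using gamma(-m) = gamma(m).
psi-weights needed (psi_j = theta_j + sum_i phi_i psi_{j-i}):
  psi_1 = theta_1 + phi_1 = -0.553 + (-0.653) = -1.206
Right-hand sides:
  c_0 = sigma^2 (1 + theta_1 psi_1) = 1 * (1 + (-0.553)(-1.206)) = 1 * 1.666918 = 1.666918
  c_1 = sigma^2 theta_1 = 1 * (-0.553) = -0.553
  c_2 = 0
Equations for k = 0 and k = 1 (AR order 1):
  gamma(0) = phi_1 gamma(1) + c_0
  gamma(1) = phi_1 gamma(0) + c_1
Substituting the second into the first: gamma(0) (1 - phi_1^2) = c_0 + phi_1 c_1, so
  gamma(0) = (c_0 + phi_1 c_1) / (1 - phi_1^2) = (1.666918 + (-0.653)(-0.553)) / (1 - (-0.653)^2) = 2.028027 / 0.573591 = 3.535667.
  gamma(1) = phi_1 gamma(0) + c_1 = (-0.653)(3.535667) + (-0.553) = -2.861791.
Therefore gamma(1) = -2.8618 (to 4 decimal places).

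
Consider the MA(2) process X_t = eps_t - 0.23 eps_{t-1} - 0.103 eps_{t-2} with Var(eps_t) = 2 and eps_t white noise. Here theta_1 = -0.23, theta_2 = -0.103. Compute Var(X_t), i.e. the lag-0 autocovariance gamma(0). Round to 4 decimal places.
\gamma(0) = 2.1270

For an MA(q) process X_t = eps_t + sum_i theta_i eps_{t-i} with
Var(eps_t) = sigma^2, the variance is
  gamma(0) = sigma^2 * (1 + sum_i theta_i^2).
  sum_i theta_i^2 = (-0.23)^2 + (-0.103)^2 = 0.0529 + 0.010609 = 0.063509.
  gamma(0) = 2 * (1 + 0.063509) = 2 * 1.063509 = 2.127018, which rounds to 2.1270.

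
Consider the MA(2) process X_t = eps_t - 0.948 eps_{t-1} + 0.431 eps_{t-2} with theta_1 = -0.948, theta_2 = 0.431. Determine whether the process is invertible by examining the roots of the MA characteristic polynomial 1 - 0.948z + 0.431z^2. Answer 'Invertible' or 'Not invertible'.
\text{Invertible}

The MA(q) characteristic polynomial is P(z) = 1 - 0.948z + 0.431z^2.
Invertibility requires all roots to lie outside the unit circle, i.e. |z| > 1 for every root.
Set 1 + (-0.948) z + (0.431) z^2 = 0, i.e. a z^2 + b z + c = 0 with a = 0.431, b = -0.948, c = 1.
Discriminant D = b^2 - 4ac = (-0.948)^2 - 4*(0.431)*1 = 0.898704 - (1.724) = -0.825296.
D < 0, so the roots are the complex-conjugate pair z = (-b +/- i sqrt(-D)) / (2a) = 1.0998 +/- 1.0539i.
For a conjugate pair |z|^2 = z * conj(z) = (product of roots) = c/a = 1/(0.431) = 2.320186, so |z| = sqrt(2.320186) = 1.5232 for both roots.
Moduli of all roots: 1.5232, 1.5232.
All moduli strictly greater than 1? Yes.
Verdict: Invertible.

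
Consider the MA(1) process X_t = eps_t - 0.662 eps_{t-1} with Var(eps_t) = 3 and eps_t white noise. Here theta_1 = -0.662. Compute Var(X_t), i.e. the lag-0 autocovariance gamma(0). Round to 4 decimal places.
\gamma(0) = 4.3147

For an MA(q) process X_t = eps_t + sum_i theta_i eps_{t-i} with
Var(eps_t) = sigma^2, the variance is
  gamma(0) = sigma^2 * (1 + sum_i theta_i^2).
  sum_i theta_i^2 = (-0.662)^2 = 0.438244.
  gamma(0) = 3 * (1 + 0.438244) = 3 * 1.438244 = 4.314732, which rounds to 4.3147.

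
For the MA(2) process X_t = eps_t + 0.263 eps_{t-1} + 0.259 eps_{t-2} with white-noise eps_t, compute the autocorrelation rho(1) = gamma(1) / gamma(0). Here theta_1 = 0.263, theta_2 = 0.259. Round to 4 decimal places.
\rho(1) = 0.2914

For an MA(q) process with theta_0 = 1, the autocovariance is
  gamma(k) = sigma^2 * sum_{i=0..q-k} theta_i * theta_{i+k},
and rho(k) = gamma(k) / gamma(0). Sigma^2 cancels.
  numerator   = (1)*(0.263) + (0.263)*(0.259) = 0.331117.
  denominator = (1)^2 + (0.263)^2 + (0.259)^2 = 1.13625.
  rho(1) = 0.331117 / 1.13625 = 0.2914.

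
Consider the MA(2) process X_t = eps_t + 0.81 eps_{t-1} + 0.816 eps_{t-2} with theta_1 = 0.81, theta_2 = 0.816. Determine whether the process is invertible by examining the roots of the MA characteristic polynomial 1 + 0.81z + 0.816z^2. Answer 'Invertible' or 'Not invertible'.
\text{Invertible}

The MA(q) characteristic polynomial is P(z) = 1 + 0.81z + 0.816z^2.
Invertibility requires all roots to lie outside the unit circle, i.e. |z| > 1 for every root.
Set 1 + (0.81) z + (0.816) z^2 = 0, i.e. a z^2 + b z + c = 0 with a = 0.816, b = 0.81, c = 1.
Discriminant D = b^2 - 4ac = (0.81)^2 - 4*(0.816)*1 = 0.6561 - (3.264) = -2.6079.
D < 0, so the roots are the complex-conjugate pair z = (-b +/- i sqrt(-D)) / (2a) = -0.4963 +/- 0.9895i.
For a conjugate pair |z|^2 = z * conj(z) = (product of roots) = c/a = 1/(0.816) = 1.22549, so |z| = sqrt(1.22549) = 1.107 for both roots.
Moduli of all roots: 1.1070, 1.1070.
All moduli strictly greater than 1? Yes.
Verdict: Invertible.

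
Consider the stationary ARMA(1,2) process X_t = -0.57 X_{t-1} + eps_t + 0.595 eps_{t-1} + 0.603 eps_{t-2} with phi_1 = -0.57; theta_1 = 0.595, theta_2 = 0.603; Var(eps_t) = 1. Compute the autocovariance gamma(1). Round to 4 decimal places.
\gamma(1) = -0.2529

Multiply the model equation by X_{t-k} and take expectations. With theta_0 = psi_0 = 1 and psi_j the MA(infinity) weights, this gives
  gamma(k) - sum_i phi_i gamma(k-i) = c_k,
  c_k = sigma^2 * sum_{j=k..q} theta_j psi_{j-k}   (c_k = 0 for k > q),
using gamma(-m) = gamma(m).
psi-weights needed (psi_j = theta_j + sum_i phi_i psi_{j-i}):
  psi_1 = theta_1 + phi_1 = 0.595 + (-0.57) = 0.025
  psi_2 = theta_2 + phi_1 psi_1 = 0.603 + (-0.57)(0.025) = 0.58875
Right-hand sides:
  c_0 = sigma^2 (1 + theta_1 psi_1 + theta_2 psi_2) = 1 * (1 + (0.595)(0.025) + (0.603)(0.58875)) = 1 * 1.369891 = 1.369891
  c_1 = sigma^2 (theta_1 + theta_2 psi_1) = 1 * (0.595 + (0.603)(0.025)) = 0.610075
  c_2 = sigma^2 theta_2 = 1 * (0.603) = 0.603
Equations for k = 0 and k = 1 (AR order 1):
  gamma(0) = phi_1 gamma(1) + c_0
  gamma(1) = phi_1 gamma(0) + c_1
Substituting the second into the first: gamma(0) (1 - phi_1^2) = c_0 + phi_1 c_1, so
  gamma(0) = (c_0 + phi_1 c_1) / (1 - phi_1^2) = (1.369891 + (-0.57)(0.610075)) / (1 - (-0.57)^2) = 1.022149 / 0.6751 = 1.51407.
  gamma(1) = phi_1 gamma(0) + c_1 = (-0.57)(1.51407) + (0.610075) = -0.252945.
Therefore gamma(1) = -0.2529 (to 4 decimal places).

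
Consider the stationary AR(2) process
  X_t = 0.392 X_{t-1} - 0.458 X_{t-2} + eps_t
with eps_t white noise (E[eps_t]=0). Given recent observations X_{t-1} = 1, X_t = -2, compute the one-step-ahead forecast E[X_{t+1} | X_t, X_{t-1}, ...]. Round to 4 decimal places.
E[X_{t+1} \mid \mathcal F_t] = -1.2420

For an AR(p) model X_t = c + sum_i phi_i X_{t-i} + eps_t, the
one-step-ahead conditional mean is
  E[X_{t+1} | X_t, ...] = c + sum_i phi_i X_{t+1-i}.
Substitute known values:
  E[X_{t+1} | ...] = (0.392) * (-2) + (-0.458) * (1)
                   = -1.2420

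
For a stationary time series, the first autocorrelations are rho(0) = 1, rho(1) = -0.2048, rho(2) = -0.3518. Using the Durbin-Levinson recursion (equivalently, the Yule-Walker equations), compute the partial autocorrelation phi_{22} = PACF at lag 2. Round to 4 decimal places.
\phi_{22} = -0.4110

The PACF at lag k is phi_{kk}, the last component of the solution
to the Yule-Walker system G_k phi = r_k where
  (G_k)_{ij} = rho(|i - j|), (r_k)_i = rho(i), i,j = 1..k.
Equivalently, Durbin-Levinson gives phi_{kk} iteratively:
  phi_{11} = rho(1)
  phi_{kk} = [rho(k) - sum_{j=1..k-1} phi_{k-1,j} rho(k-j)]
            / [1 - sum_{j=1..k-1} phi_{k-1,j} rho(j)],
  phi_{k,j} = phi_{k-1,j} - phi_{kk} phi_{k-1,k-j},  j = 1..k-1.
Step k = 1:
  phi_11 = rho(1) = -0.2048.
Step k = 2:
  phi_22 = [rho(2) - phi_11 rho(1)] / [1 - phi_11 rho(1)] = [-0.3518 - (-0.2048)(-0.2048)] / [1 - (-0.2048)(-0.2048)]
         = -0.39374304 / 0.95805696 = -0.411.
Therefore phi_{22} = -0.4110.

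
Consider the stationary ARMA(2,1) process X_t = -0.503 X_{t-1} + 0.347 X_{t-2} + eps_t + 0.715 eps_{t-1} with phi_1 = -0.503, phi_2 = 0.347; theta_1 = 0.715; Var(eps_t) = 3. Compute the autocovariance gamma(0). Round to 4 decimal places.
\gamma(0) = 3.4363

Multiply the model equation by X_{t-k} and take expectations. With theta_0 = psi_0 = 1 and psi_j the MA(infinity) weights, this gives
  gamma(k) - sum_i phi_i gamma(k-i) = c_k,
  c_k = sigma^2 * sum_{j=k..q} theta_j psi_{j-k}   (c_k = 0 for k > q),
using gamma(-m) = gamma(m).
psi-weights needed (psi_j = theta_j + sum_i phi_i psi_{j-i}):
  psi_1 = theta_1 + phi_1 = 0.715 + (-0.503) = 0.212
Right-hand sides:
  c_0 = sigma^2 (1 + theta_1 psi_1) = 3 * (1 + (0.715)(0.212)) = 3 * 1.15158 = 3.45474
  c_1 = sigma^2 theta_1 = 3 * (0.715) = 2.145
  c_2 = 0
Equations for k = 0, 1, 2 (AR order 2, c_2 = 0):
  (E0) gamma(0) = phi_1 gamma(1) + phi_2 gamma(2) + c_0
  (E1) gamma(1) = phi_1 gamma(0) + phi_2 gamma(1) + c_1
  (E2) gamma(2) = phi_1 gamma(1) + phi_2 gamma(0)
From (E1): gamma(1) = A gamma(0) + B with
  A = phi_1 / (1 - phi_2) = -0.503 / 0.653 = -0.770291,   B = c_1 / (1 - phi_2) = 2.145 / 0.653 = 3.284839.
Insert (E2) into (E0): gamma(0) (1 - phi_2^2) = phi_1 (1 + phi_2) gamma(1) + c_0.
  phi_1 (1 + phi_2) = (-0.503)(1.347) = -0.677541,   1 - phi_2^2 = 0.879591.
Replace gamma(1) by A gamma(0) + B and collect gamma(0):
  gamma(0) [0.879591 - (-0.677541)(-0.770291)] = (-0.677541)(3.284839) + 3.45474
  gamma(0) * 0.357687 = 1.229127
  gamma(0) = 1.229127 / 0.357687 = 3.436317.
Therefore gamma(0) = 3.4363 (to 4 decimal places).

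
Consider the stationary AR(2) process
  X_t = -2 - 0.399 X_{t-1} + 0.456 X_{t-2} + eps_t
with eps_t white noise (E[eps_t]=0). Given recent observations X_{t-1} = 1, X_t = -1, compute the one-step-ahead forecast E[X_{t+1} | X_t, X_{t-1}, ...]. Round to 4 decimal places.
E[X_{t+1} \mid \mathcal F_t] = -1.1450

For an AR(p) model X_t = c + sum_i phi_i X_{t-i} + eps_t, the
one-step-ahead conditional mean is
  E[X_{t+1} | X_t, ...] = c + sum_i phi_i X_{t+1-i}.
Substitute known values:
  E[X_{t+1} | ...] = -2 + (-0.399) * (-1) + (0.456) * (1)
                   = -1.1450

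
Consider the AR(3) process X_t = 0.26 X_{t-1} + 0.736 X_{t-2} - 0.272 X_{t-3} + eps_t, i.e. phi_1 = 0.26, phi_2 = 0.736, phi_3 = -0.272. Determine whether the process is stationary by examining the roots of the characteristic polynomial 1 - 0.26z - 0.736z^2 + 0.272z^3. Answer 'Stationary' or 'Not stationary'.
\text{Stationary}

The AR(p) characteristic polynomial is P(z) = 1 - 0.26z - 0.736z^2 + 0.272z^3.
Stationarity requires all roots to lie outside the unit circle, i.e. |z| > 1 for every root.
Degree 3: look for a simple real root z0 first, then factor out (1 - z/z0) and solve the remaining quadratic.
Testing z0 = 2.5: P(2.5) = 1 + (-0.26)(2.5) + (-0.736)(2.5)^2 + (0.272)(2.5)^3
  = 1 + (-0.65) + (-4.6) + (4.25) = 0.  So z_0 = 2.5 is a root, |z_0| = 2.5.
Divide out the factor (1 - 0.4 z) = (1 - z/z0) (since 1/z0 = 0.4):
  P(z) = (1 - 0.4 z)(1 + (0.14) z + (-0.68) z^2)
  [check: z-coef 0.14 - (0.4) = -0.26; z^2-coef -0.68 - (0.4)(0.14) = -0.736; z^3-coef -(0.4)(-0.68) = 0.272.]
Remaining roots from the quadratic factor 1 + (0.14) z + (-0.68) z^2:
  Set 1 + (0.14) z + (-0.68) z^2 = 0, i.e. a z^2 + b z + c = 0 with a = -0.68, b = 0.14, c = 1.
  Discriminant D = b^2 - 4ac = (0.14)^2 - 4*(-0.68)*1 = 0.0196 - (-2.72) = 2.7396.
  D >= 0, so the roots are real: z = (-b +/- sqrt(D)) / (2a) = (-0.14 +/- 1.655174) / (-1.36).
    z_1 = (-0.14 + 1.655174) / (-1.36) = -1.1141,   |z_1| = 1.1141.
    z_2 = (-0.14 - 1.655174) / (-1.36) = 1.32,   |z_2| = 1.32.
Moduli of all roots: 2.5000, 1.1141, 1.3200.
All moduli strictly greater than 1? Yes.
Verdict: Stationary.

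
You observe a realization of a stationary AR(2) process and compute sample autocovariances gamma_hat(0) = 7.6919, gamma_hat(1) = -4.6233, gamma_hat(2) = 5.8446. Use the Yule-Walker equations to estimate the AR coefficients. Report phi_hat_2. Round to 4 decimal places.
\hat\phi_{2} = 0.6240

The Yule-Walker equations for an AR(p) process read, in matrix form,
  Gamma_p phi = r_p,   with   (Gamma_p)_{ij} = gamma(|i - j|),
                       (r_p)_i = gamma(i),   i,j = 1..p.
Substitute the sample gammas (Toeplitz matrix and right-hand side of size 2):
  Gamma_p = [[7.6919, -4.6233], [-4.6233, 7.6919]]
  r_p     = [-4.6233, 5.8446]
Written out:
  7.6919 phi_1 - 4.6233 phi_2 = -4.6233
  -4.6233 phi_1 + 7.6919 phi_2 = 5.8446
Solve by Cramer's rule:
  det = gamma(0)^2 - gamma(1)^2 = (7.6919)^2 - (-4.6233)^2 = 59.16532561 - 21.37490289 = 37.79042272
  phi_hat_1 = [gamma(1) gamma(0) - gamma(1) gamma(2)] / det = [(-4.6233)(7.6919) - (-4.6233)(5.8446)] / 37.79042272 = -8.54062209 / 37.79042272 = -0.226
  phi_hat_2 = [gamma(0) gamma(2) - gamma(1)^2] / det = [(7.6919)(5.8446) - (-4.6233)^2] / 37.79042272 = 23.58117585 / 37.79042272 = 0.624
So phi_hat = [-0.2260, 0.6240].
Therefore phi_hat_2 = 0.6240.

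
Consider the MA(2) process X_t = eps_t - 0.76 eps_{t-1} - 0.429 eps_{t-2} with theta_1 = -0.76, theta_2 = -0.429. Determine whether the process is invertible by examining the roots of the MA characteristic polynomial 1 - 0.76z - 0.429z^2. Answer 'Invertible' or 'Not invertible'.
\text{Not invertible}

The MA(q) characteristic polynomial is P(z) = 1 - 0.76z - 0.429z^2.
Invertibility requires all roots to lie outside the unit circle, i.e. |z| > 1 for every root.
Set 1 + (-0.76) z + (-0.429) z^2 = 0, i.e. a z^2 + b z + c = 0 with a = -0.429, b = -0.76, c = 1.
Discriminant D = b^2 - 4ac = (-0.76)^2 - 4*(-0.429)*1 = 0.5776 - (-1.716) = 2.2936.
D >= 0, so the roots are real: z = (-b +/- sqrt(D)) / (2a) = (0.76 +/- 1.514464) / (-0.858).
  z_1 = (0.76 + 1.514464) / (-0.858) = -2.6509,   |z_1| = 2.6509.
  z_2 = (0.76 - 1.514464) / (-0.858) = 0.8793,   |z_2| = 0.8793.
Moduli of all roots: 2.6509, 0.8793.
All moduli strictly greater than 1? No.
Verdict: Not invertible.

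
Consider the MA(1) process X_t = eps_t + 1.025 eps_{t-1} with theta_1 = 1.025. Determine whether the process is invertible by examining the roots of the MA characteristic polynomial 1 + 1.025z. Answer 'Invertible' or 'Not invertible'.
\text{Not invertible}

The MA(q) characteristic polynomial is P(z) = 1 + 1.025z.
Invertibility requires all roots to lie outside the unit circle, i.e. |z| > 1 for every root.
This is linear in z: 1 + (1.025) z = 0  =>  z = -1/(1.025) = -0.97561,  |z| = 0.97561.
Moduli of all roots: 0.9756.
All moduli strictly greater than 1? No.
Verdict: Not invertible.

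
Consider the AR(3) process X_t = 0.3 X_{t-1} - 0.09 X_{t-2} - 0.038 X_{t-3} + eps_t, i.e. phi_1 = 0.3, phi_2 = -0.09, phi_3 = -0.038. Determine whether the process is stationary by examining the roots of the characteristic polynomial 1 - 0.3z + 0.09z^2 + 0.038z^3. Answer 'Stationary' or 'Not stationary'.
\text{Stationary}

The AR(p) characteristic polynomial is P(z) = 1 - 0.3z + 0.09z^2 + 0.038z^3.
Stationarity requires all roots to lie outside the unit circle, i.e. |z| > 1 for every root.
Degree 3: look for a simple real root z0 first, then factor out (1 - z/z0) and solve the remaining quadratic.
Testing z0 = -5: P(-5) = 1 + (-0.3)(-5) + (0.09)(-5)^2 + (0.038)(-5)^3
  = 1 + (1.5) + (2.25) + (-4.75) = 0.  So z_0 = -5 is a root, |z_0| = 5.
Divide out the factor (1 + 0.2 z) = (1 - z/z0) (since 1/z0 = -0.2):
  P(z) = (1 + 0.2 z)(1 + (-0.5) z + (0.19) z^2)
  [check: z-coef -0.5 - (-0.2) = -0.3; z^2-coef 0.19 - (-0.2)(-0.5) = 0.09; z^3-coef -(-0.2)(0.19) = 0.038.]
Remaining roots from the quadratic factor 1 + (-0.5) z + (0.19) z^2:
  Set 1 + (-0.5) z + (0.19) z^2 = 0, i.e. a z^2 + b z + c = 0 with a = 0.19, b = -0.5, c = 1.
  Discriminant D = b^2 - 4ac = (-0.5)^2 - 4*(0.19)*1 = 0.25 - (0.76) = -0.51.
  D < 0, so the roots are the complex-conjugate pair z = (-b +/- i sqrt(-D)) / (2a) = 1.3158 +/- 1.8793i.
  For a conjugate pair |z|^2 = z * conj(z) = (product of roots) = c/a = 1/(0.19) = 5.263158, so |z| = sqrt(5.263158) = 2.2942 for both roots.
Moduli of all roots: 5.0000, 2.2942, 2.2942.
All moduli strictly greater than 1? Yes.
Verdict: Stationary.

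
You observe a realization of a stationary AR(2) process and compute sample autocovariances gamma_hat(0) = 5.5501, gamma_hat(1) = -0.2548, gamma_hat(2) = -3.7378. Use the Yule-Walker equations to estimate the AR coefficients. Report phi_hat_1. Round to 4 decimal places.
\hat\phi_{1} = -0.0770

The Yule-Walker equations for an AR(p) process read, in matrix form,
  Gamma_p phi = r_p,   with   (Gamma_p)_{ij} = gamma(|i - j|),
                       (r_p)_i = gamma(i),   i,j = 1..p.
Substitute the sample gammas (Toeplitz matrix and right-hand side of size 2):
  Gamma_p = [[5.5501, -0.2548], [-0.2548, 5.5501]]
  r_p     = [-0.2548, -3.7378]
Written out:
  5.5501 phi_1 - 0.2548 phi_2 = -0.2548
  -0.2548 phi_1 + 5.5501 phi_2 = -3.7378
Solve by Cramer's rule:
  det = gamma(0)^2 - gamma(1)^2 = (5.5501)^2 - (-0.2548)^2 = 30.80361001 - 0.06492304 = 30.73868697
  phi_hat_1 = [gamma(1) gamma(0) - gamma(1) gamma(2)] / det = [(-0.2548)(5.5501) - (-0.2548)(-3.7378)] / 30.73868697 = -2.36655692 / 30.73868697 = -0.077
  phi_hat_2 = [gamma(0) gamma(2) - gamma(1)^2] / det = [(5.5501)(-3.7378) - (-0.2548)^2] / 30.73868697 = -20.81008682 / 30.73868697 = -0.677
So phi_hat = [-0.0770, -0.6770].
Therefore phi_hat_1 = -0.0770.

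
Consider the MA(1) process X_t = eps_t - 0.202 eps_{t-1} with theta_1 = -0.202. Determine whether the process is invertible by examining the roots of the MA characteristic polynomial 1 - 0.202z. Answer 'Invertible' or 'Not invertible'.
\text{Invertible}

The MA(q) characteristic polynomial is P(z) = 1 - 0.202z.
Invertibility requires all roots to lie outside the unit circle, i.e. |z| > 1 for every root.
This is linear in z: 1 + (-0.202) z = 0  =>  z = -1/(-0.202) = 4.950495,  |z| = 4.950495.
Moduli of all roots: 4.9505.
All moduli strictly greater than 1? Yes.
Verdict: Invertible.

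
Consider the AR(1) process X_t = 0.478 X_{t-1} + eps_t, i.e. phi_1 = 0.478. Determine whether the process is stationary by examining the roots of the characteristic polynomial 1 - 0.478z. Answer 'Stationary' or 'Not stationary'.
\text{Stationary}

The AR(p) characteristic polynomial is P(z) = 1 - 0.478z.
Stationarity requires all roots to lie outside the unit circle, i.e. |z| > 1 for every root.
This is linear in z: 1 + (-0.478) z = 0  =>  z = -1/(-0.478) = 2.09205,  |z| = 2.09205.
Moduli of all roots: 2.0921.
All moduli strictly greater than 1? Yes.
Verdict: Stationary.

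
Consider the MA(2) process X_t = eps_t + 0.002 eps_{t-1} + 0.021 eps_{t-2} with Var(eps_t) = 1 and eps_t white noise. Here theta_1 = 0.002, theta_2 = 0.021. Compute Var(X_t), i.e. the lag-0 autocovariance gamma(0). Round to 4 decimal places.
\gamma(0) = 1.0004

For an MA(q) process X_t = eps_t + sum_i theta_i eps_{t-i} with
Var(eps_t) = sigma^2, the variance is
  gamma(0) = sigma^2 * (1 + sum_i theta_i^2).
  sum_i theta_i^2 = (0.002)^2 + (0.021)^2 = 0.000004 + 0.000441 = 0.000445.
  gamma(0) = 1 * (1 + 0.000445) = 1 * 1.000445 = 1.000445, which rounds to 1.0004.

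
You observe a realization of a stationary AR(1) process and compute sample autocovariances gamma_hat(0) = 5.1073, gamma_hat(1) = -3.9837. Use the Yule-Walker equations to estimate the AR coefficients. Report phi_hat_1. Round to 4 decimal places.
\hat\phi_{1} = -0.7800

The Yule-Walker equations for an AR(p) process read, in matrix form,
  Gamma_p phi = r_p,   with   (Gamma_p)_{ij} = gamma(|i - j|),
                       (r_p)_i = gamma(i),   i,j = 1..p.
Substitute the sample gammas (Toeplitz matrix and right-hand side of size 1):
  Gamma_p = [[5.1073]]
  r_p     = [-3.9837]
With p = 1 this is the single equation gamma(0) phi_1 = gamma(1):
  phi_hat_1 = gamma(1) / gamma(0) = -3.9837 / 5.1073 = -0.7800.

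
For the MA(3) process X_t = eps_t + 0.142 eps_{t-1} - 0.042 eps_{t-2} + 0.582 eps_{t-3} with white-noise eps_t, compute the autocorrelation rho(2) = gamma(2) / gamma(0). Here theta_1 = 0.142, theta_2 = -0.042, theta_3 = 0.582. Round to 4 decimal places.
\rho(2) = 0.0299

For an MA(q) process with theta_0 = 1, the autocovariance is
  gamma(k) = sigma^2 * sum_{i=0..q-k} theta_i * theta_{i+k},
and rho(k) = gamma(k) / gamma(0). Sigma^2 cancels.
  numerator   = (1)*(-0.042) + (0.142)*(0.582) = 0.040644.
  denominator = (1)^2 + (0.142)^2 + (-0.042)^2 + (0.582)^2 = 1.360652.
  rho(2) = 0.040644 / 1.360652 = 0.0299.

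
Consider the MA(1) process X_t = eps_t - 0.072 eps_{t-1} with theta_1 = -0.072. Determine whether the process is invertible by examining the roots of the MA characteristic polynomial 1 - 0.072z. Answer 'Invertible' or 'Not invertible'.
\text{Invertible}

The MA(q) characteristic polynomial is P(z) = 1 - 0.072z.
Invertibility requires all roots to lie outside the unit circle, i.e. |z| > 1 for every root.
This is linear in z: 1 + (-0.072) z = 0  =>  z = -1/(-0.072) = 13.888889,  |z| = 13.888889.
Moduli of all roots: 13.8889.
All moduli strictly greater than 1? Yes.
Verdict: Invertible.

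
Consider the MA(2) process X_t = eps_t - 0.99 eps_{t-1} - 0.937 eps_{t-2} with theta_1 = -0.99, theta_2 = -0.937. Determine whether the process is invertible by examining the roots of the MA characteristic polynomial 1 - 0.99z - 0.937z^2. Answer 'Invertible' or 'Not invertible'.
\text{Not invertible}

The MA(q) characteristic polynomial is P(z) = 1 - 0.99z - 0.937z^2.
Invertibility requires all roots to lie outside the unit circle, i.e. |z| > 1 for every root.
Set 1 + (-0.99) z + (-0.937) z^2 = 0, i.e. a z^2 + b z + c = 0 with a = -0.937, b = -0.99, c = 1.
Discriminant D = b^2 - 4ac = (-0.99)^2 - 4*(-0.937)*1 = 0.9801 - (-3.748) = 4.7281.
D >= 0, so the roots are real: z = (-b +/- sqrt(D)) / (2a) = (0.99 +/- 2.174419) / (-1.874).
  z_1 = (0.99 + 2.174419) / (-1.874) = -1.6886,   |z_1| = 1.6886.
  z_2 = (0.99 - 2.174419) / (-1.874) = 0.632,   |z_2| = 0.632.
Moduli of all roots: 1.6886, 0.6320.
All moduli strictly greater than 1? No.
Verdict: Not invertible.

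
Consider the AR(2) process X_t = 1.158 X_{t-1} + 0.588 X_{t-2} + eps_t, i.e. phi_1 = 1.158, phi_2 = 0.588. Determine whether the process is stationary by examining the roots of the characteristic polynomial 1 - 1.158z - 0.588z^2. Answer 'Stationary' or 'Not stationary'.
\text{Not stationary}

The AR(p) characteristic polynomial is P(z) = 1 - 1.158z - 0.588z^2.
Stationarity requires all roots to lie outside the unit circle, i.e. |z| > 1 for every root.
Set 1 + (-1.158) z + (-0.588) z^2 = 0, i.e. a z^2 + b z + c = 0 with a = -0.588, b = -1.158, c = 1.
Discriminant D = b^2 - 4ac = (-1.158)^2 - 4*(-0.588)*1 = 1.340964 - (-2.352) = 3.692964.
D >= 0, so the roots are real: z = (-b +/- sqrt(D)) / (2a) = (1.158 +/- 1.921709) / (-1.176).
  z_1 = (1.158 + 1.921709) / (-1.176) = -2.6188,   |z_1| = 2.6188.
  z_2 = (1.158 - 1.921709) / (-1.176) = 0.6494,   |z_2| = 0.6494.
Moduli of all roots: 2.6188, 0.6494.
All moduli strictly greater than 1? No.
Verdict: Not stationary.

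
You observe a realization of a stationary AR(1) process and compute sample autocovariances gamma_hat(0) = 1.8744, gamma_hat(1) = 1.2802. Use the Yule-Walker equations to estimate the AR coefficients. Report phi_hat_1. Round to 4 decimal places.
\hat\phi_{1} = 0.6830

The Yule-Walker equations for an AR(p) process read, in matrix form,
  Gamma_p phi = r_p,   with   (Gamma_p)_{ij} = gamma(|i - j|),
                       (r_p)_i = gamma(i),   i,j = 1..p.
Substitute the sample gammas (Toeplitz matrix and right-hand side of size 1):
  Gamma_p = [[1.8744]]
  r_p     = [1.2802]
With p = 1 this is the single equation gamma(0) phi_1 = gamma(1):
  phi_hat_1 = gamma(1) / gamma(0) = 1.2802 / 1.8744 = 0.6830.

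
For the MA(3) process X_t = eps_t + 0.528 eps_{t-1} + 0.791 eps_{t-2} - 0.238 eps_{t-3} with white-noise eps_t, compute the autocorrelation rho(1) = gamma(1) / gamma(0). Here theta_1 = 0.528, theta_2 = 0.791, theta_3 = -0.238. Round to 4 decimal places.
\rho(1) = 0.3862

For an MA(q) process with theta_0 = 1, the autocovariance is
  gamma(k) = sigma^2 * sum_{i=0..q-k} theta_i * theta_{i+k},
and rho(k) = gamma(k) / gamma(0). Sigma^2 cancels.
  numerator   = (1)*(0.528) + (0.528)*(0.791) + (0.791)*(-0.238) = 0.75739.
  denominator = (1)^2 + (0.528)^2 + (0.791)^2 + (-0.238)^2 = 1.961109.
  rho(1) = 0.75739 / 1.961109 = 0.3862.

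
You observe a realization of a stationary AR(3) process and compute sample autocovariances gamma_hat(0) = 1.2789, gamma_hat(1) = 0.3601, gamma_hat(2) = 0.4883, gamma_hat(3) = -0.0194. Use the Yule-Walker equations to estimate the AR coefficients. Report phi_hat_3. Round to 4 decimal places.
\hat\phi_{3} = -0.2190

The Yule-Walker equations for an AR(p) process read, in matrix form,
  Gamma_p phi = r_p,   with   (Gamma_p)_{ij} = gamma(|i - j|),
                       (r_p)_i = gamma(i),   i,j = 1..p.
Substitute the sample gammas (Toeplitz matrix and right-hand side of size 3):
  Gamma_p = [[1.2789, 0.3601, 0.4883], [0.3601, 1.2789, 0.3601], [0.4883, 0.3601, 1.2789]]
  r_p     = [0.3601, 0.4883, -0.0194]
Written out (R1..R3):
  (R1) 1.2789 phi_1 + 0.3601 phi_2 + 0.4883 phi_3 = 0.3601
  (R2) 0.3601 phi_1 + 1.2789 phi_2 + 0.3601 phi_3 = 0.4883
  (R3) 0.4883 phi_1 + 0.3601 phi_2 + 1.2789 phi_3 = -0.0194
Gaussian elimination:
  R2 <- R2 - (0.3601/1.2789) R1 = R2 - (0.28157) R1:  1.177507 phi_2 + 0.222609 phi_3 = 0.386907
  R3 <- R3 - (0.4883/1.2789) R1 = R3 - (0.381812) R1:  0.222609 phi_2 + 1.092461 phi_3 = -0.156891
  R3 <- R3 - (0.222609/1.177507) R2 = R3 - (0.189051) R2:  1.050376 phi_3 = -0.230036
Back-substitution:
  phi_hat_3 = -0.230036 / 1.050376 = -0.219003
  phi_hat_2 = (0.386907 - (0.222609)(-0.219003)) / 1.177507 = 0.369984
  phi_hat_1 = (0.3601 - (0.3601)(0.369984) - (0.4883)(-0.219003)) / 1.2789 = 0.261012
So phi_hat = [0.2610, 0.3700, -0.2190].
Therefore phi_hat_3 = -0.2190.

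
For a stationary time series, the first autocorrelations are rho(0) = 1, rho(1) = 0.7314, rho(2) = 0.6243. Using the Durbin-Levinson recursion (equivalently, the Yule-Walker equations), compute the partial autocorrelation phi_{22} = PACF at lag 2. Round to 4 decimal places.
\phi_{22} = 0.1921

The PACF at lag k is phi_{kk}, the last component of the solution
to the Yule-Walker system G_k phi = r_k where
  (G_k)_{ij} = rho(|i - j|), (r_k)_i = rho(i), i,j = 1..k.
Equivalently, Durbin-Levinson gives phi_{kk} iteratively:
  phi_{11} = rho(1)
  phi_{kk} = [rho(k) - sum_{j=1..k-1} phi_{k-1,j} rho(k-j)]
            / [1 - sum_{j=1..k-1} phi_{k-1,j} rho(j)],
  phi_{k,j} = phi_{k-1,j} - phi_{kk} phi_{k-1,k-j},  j = 1..k-1.
Step k = 1:
  phi_11 = rho(1) = 0.7314.
Step k = 2:
  phi_22 = [rho(2) - phi_11 rho(1)] / [1 - phi_11 rho(1)] = [0.6243 - (0.7314)(0.7314)] / [1 - (0.7314)(0.7314)]
         = 0.08935404 / 0.46505404 = 0.1921.
Therefore phi_{22} = 0.1921.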